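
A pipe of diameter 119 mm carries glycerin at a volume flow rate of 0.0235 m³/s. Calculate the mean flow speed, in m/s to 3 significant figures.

v ≈ 2.11 m/s

Q = 0.0235 m³/s = 0.0235 m³/s.
v = Q/A = 0.0235 / 0.0111 = 2.11 m/s.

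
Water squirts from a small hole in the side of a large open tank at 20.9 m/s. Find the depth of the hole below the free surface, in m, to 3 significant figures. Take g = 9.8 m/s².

Torricelli: v = √(2gh), so h = v²/(2g).
h = 20.9²/(2·9.8) = 437/19.60 = 22.3 m.

22.3 m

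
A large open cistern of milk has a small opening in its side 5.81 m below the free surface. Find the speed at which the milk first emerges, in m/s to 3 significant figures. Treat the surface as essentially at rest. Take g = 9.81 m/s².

10.7 m/s

The surface is effectively still and both ends are open, so ½v² = gh and v = √(2·9.81·5.81) = 10.7 m/s.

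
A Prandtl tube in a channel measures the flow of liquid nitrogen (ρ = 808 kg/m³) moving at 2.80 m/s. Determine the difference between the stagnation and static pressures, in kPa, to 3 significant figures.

At the stagnation point the flow is brought to rest, so Bernoulli gives P_stag − P_static = ½ρv².
ΔP = ½·808·2.80² = 3170 Pa.

3.17 kPa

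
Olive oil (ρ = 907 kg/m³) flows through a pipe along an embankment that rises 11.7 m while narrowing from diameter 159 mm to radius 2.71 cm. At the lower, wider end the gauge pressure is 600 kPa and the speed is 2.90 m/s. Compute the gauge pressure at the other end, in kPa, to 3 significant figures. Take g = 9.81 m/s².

P₂ = 217 kPa

By continuity, v₂ = v₁·A₁/A₂ = 2.90·(199/23.1) = 25.0 m/s.
Energy conservation along the streamline gives P₂ = P₁ − ½ρ(v₂² − v₁²) − ρg(h₂ − h₁).
P₂ = 600000 + ½·907·(2.90² − 25.0²) − 907·9.81·(+11.7) = 600000 + (-279000) − (104000) = 217000 Pa.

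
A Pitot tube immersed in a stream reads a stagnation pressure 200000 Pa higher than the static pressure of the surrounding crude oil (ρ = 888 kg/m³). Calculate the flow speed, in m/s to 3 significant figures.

At the stagnation point the flow is brought to rest, so Bernoulli gives P_stag − P_static = ½ρv².
v = √(2ΔP/ρ) = √(2·200000/888) = 21.2 m/s.

v ≈ 21.2 m/s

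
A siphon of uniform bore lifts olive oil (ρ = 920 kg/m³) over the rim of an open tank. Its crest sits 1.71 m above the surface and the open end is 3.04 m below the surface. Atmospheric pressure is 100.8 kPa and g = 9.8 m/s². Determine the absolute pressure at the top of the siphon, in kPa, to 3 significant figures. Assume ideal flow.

From the surface to the outlet (both open to atmosphere, surface at rest): v = √(2g·h_out) = √(2·9.8·3.04) = 7.72 m/s.
The bore is uniform, so the speed at the crest is the same v. Bernoulli surface→crest: P_atm = P_top + ½ρv² + ρg·h_top.
P_top = 100800 − ½·920·7.72² − 920·9.8·1.71 = 58000 Pa.

P_top = 58.0 kPa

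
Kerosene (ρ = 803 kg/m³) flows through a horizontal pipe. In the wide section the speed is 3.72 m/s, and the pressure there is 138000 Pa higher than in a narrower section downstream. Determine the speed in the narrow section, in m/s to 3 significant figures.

v₂ ≈ 18.9 m/s

Horizontal Bernoulli: P₁ + ½ρv₁² = P₂ + ½ρv₂², so v₂² = v₁² + 2(P₁ − P₂)/ρ.
v₂ = √(3.72² + 2·138000/803) = √(13.8 + 344) = 18.9 m/s.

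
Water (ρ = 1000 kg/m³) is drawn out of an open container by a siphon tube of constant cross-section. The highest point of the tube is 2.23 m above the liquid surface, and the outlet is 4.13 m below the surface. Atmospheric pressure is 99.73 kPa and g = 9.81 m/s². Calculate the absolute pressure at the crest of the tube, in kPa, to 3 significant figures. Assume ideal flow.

From the surface to the outlet (both open to atmosphere, surface at rest): v = √(2g·h_out) = √(2·9.81·4.13) = 9.00 m/s.
With constant cross-section the crest speed equals v; applying Bernoulli from the surface up to the crest, P_top = P_atm − ½ρv² − ρg·h_top.
P_top = 99730 − ½·1000·9.00² − 1000·9.81·2.23 = 37300 Pa.

P_top ≈ 37.3 kPa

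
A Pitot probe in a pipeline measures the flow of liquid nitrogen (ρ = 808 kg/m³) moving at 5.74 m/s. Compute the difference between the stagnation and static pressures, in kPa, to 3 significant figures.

ΔP ≈ 13.3 kPa

The dynamic pressure equals the rise in static pressure at the stagnation point: ΔP = ½ρv².
ΔP = ½·808·5.74² = 13300 Pa.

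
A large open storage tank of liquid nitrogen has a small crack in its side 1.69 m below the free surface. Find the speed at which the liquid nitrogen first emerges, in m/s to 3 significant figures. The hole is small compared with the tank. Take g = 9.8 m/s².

Torricelli's result v = √(2gh) gives v = √(2·9.8·1.69) = 5.76 m/s.

v ≈ 5.76 m/s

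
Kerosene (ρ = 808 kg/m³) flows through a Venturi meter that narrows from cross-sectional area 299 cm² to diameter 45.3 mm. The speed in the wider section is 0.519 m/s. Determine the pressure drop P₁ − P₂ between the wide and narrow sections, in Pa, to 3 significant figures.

Continuity gives A₁v₁ = A₂v₂, so v₂ = (299 cm²)/(16.1 cm²) × 0.519 m/s = 9.63 m/s.
With no height change, Bernoulli's equation is P₁ + ½ρv₁² = P₂ + ½ρv₂².
P₁ − P₂ = ½·808·(9.63² − 0.519²) = ½·808·92.4 = 37300 Pa.

37300 Pa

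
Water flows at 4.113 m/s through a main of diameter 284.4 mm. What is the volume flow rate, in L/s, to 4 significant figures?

Q = 261.3 L/s

Q = A·v = 0.06353 m² × 4.113 m/s = 0.2613 m³/s.
Converting: 0.2613 m³/s × 1000 = 261.3 L/s.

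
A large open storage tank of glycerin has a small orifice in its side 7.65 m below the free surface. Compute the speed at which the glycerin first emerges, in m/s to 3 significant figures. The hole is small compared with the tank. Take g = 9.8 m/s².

Bernoulli from surface to hole (P equal, v_surface ≈ 0): v = √(2gh) = √(2×9.8×7.65) = 12.2 m/s.

v = 12.2 m/s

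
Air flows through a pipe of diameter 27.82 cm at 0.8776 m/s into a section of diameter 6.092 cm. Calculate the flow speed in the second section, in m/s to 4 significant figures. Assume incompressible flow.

Mass conservation (A₁v₁ = A₂v₂) gives v₂ = 0.8776 × 607.9/29.15 = 18.30 m/s.

v₂ = 18.30 m/s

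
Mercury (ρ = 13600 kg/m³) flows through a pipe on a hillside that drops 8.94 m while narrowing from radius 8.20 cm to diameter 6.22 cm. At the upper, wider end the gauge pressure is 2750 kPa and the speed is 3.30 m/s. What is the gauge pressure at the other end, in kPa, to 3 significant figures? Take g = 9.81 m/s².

By continuity, v₂ = v₁·A₁/A₂ = 3.30·(211/30.4) = 22.9 m/s.
Applying Bernoulli between the two ends and solving for P₂: P₂ = P₁ + ½ρ(v₁² − v₂²) − ρgΔh.
P₂ = 2750000 + ½·13600·(3.30² − 22.9²) − 13600·9.81·(−8.94) = 2750000 + (-3500000) − (-1190000) = 438000 Pa.

P₂ ≈ 438 kPa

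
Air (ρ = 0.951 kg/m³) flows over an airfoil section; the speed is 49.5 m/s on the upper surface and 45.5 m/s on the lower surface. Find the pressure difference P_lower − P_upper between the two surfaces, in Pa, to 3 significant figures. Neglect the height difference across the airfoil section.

The pressure is lower where the speed is higher: ΔP = ½ρ(v_up² − v_low²).
ΔP = ½·0.951·(49.5² − 45.5²) = 181 Pa.

181 Pa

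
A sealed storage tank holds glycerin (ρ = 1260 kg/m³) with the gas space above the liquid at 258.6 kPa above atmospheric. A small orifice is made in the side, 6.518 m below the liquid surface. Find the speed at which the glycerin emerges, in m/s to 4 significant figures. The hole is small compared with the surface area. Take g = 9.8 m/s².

23.20 m/s

Take point 1 at the surface (v₁ ≈ 0) and point 2 at the hole (at atmospheric pressure). Bernoulli: P₁ + ρg h = P_atm + ½ρv₂².
With P₁ − P_atm = 258600 Pa, v₂ = √(2gh + 2ΔP/ρ) = √(2·9.8·6.518 + 2·258600/1260) = 23.20 m/s.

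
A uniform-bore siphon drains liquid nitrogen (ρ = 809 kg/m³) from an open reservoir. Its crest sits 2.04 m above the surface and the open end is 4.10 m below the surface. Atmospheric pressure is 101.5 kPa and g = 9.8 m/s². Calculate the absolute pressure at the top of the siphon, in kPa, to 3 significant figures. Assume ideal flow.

52.8 kPa

From the surface to the outlet (both open to atmosphere, surface at rest): v = √(2g·h_out) = √(2·9.8·4.10) = 8.96 m/s.
The bore is uniform, so the speed at the crest is the same v. Bernoulli surface→crest: P_atm = P_top + ½ρv² + ρg·h_top.
P_top = 101500 − ½·809·8.96² − 809·9.8·2.04 = 52800 Pa.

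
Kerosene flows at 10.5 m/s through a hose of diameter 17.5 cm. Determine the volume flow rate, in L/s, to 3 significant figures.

Q ≈ 253 L/s

Q = A·v = 0.0241 m² × 10.5 m/s = 0.253 m³/s.
Converting: 0.253 m³/s × 1000 = 253 L/s.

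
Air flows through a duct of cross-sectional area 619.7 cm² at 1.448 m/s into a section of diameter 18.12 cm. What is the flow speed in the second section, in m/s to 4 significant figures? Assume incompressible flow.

Mass conservation (A₁v₁ = A₂v₂) gives v₂ = 1.448 × 619.7/257.9 = 3.480 m/s.

3.480 m/s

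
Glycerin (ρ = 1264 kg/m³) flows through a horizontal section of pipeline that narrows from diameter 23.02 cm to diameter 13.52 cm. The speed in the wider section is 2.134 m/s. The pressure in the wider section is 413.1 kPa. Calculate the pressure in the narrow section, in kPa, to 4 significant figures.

Continuity gives A₁v₁ = A₂v₂, so v₂ = (416.2 cm²)/(143.6 cm²) × 2.134 m/s = 6.187 m/s.
Along the horizontal streamline, P + ½ρv² is constant.
P₂ = P₁ − ½ρ(v₂² − v₁²) = 413100 − ½·1264·(6.187² − 2.134²) = 413100 − 21310 = 391800 Pa.

P₂ ≈ 391.8 kPa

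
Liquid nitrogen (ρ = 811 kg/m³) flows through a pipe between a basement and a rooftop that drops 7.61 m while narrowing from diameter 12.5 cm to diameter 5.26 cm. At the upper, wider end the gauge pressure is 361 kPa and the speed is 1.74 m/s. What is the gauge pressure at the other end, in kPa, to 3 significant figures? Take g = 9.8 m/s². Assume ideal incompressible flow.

P₂ = 384 kPa

The volume flow rate is constant, so v₂ = (A₁/A₂)v₁ = (123/21.7)·1.74 = 9.83 m/s.
Energy conservation along the streamline gives P₂ = P₁ − ½ρ(v₂² − v₁²) − ρg(h₂ − h₁).
P₂ = 361000 + ½·811·(1.74² − 9.83²) − 811·9.8·(−7.61) = 361000 + (-37900) − (-60500) = 384000 Pa.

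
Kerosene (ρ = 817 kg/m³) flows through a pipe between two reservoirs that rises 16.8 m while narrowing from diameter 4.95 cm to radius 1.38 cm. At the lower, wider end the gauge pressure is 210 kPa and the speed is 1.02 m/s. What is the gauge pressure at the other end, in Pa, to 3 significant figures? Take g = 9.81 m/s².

P₂ = 71400 Pa

Mass conservation (A₁v₁ = A₂v₂) gives v₂ = 1.02 × 19.2/5.98 = 3.28 m/s.
Bernoulli: P₁ + ½ρv₁² + ρg h₁ = P₂ + ½ρv₂² + ρg h₂, so P₂ = P₁ + ½ρ(v₁² − v₂²) − ρg(h₂ − h₁).
P₂ = 210000 + ½·817·(1.02² − 3.28²) − 817·9.81·(+16.8) = 210000 + (-3970) − (135000) = 71400 Pa.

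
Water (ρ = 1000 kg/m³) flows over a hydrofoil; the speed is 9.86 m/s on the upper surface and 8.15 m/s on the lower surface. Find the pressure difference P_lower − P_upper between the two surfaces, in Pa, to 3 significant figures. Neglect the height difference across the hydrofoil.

15400 Pa

Bernoulli (same height): P_lower − P_upper = ½ρ(v_upper² − v_lower²).
ΔP = ½·1000·(9.86² − 8.15²) = 15400 Pa.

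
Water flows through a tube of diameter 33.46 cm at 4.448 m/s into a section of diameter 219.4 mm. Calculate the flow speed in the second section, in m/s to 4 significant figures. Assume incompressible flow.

v₂ ≈ 10.35 m/s

Mass conservation (A₁v₁ = A₂v₂) gives v₂ = 4.448 × 879.3/378.1 = 10.35 m/s.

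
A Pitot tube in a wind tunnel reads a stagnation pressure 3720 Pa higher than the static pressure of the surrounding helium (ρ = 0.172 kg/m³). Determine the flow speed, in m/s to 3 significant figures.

At the stagnation point the flow is brought to rest, so Bernoulli gives P_stag − P_static = ½ρv².
v = √(2ΔP/ρ) = √(2·3720/0.172) = 208 m/s.

v = 208 m/s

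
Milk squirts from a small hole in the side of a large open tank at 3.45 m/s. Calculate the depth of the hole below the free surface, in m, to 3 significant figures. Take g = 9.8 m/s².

0.607 m

For a small hole in a large open tank, ½v² = gh, giving h = v²/(2g).
h = 3.45²/(2·9.8) = 11.9/19.60 = 0.607 m.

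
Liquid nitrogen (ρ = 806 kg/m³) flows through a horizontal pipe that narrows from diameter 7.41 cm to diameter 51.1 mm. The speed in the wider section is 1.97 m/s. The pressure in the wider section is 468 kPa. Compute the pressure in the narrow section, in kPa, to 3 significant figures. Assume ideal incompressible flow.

The volume flow rate is constant, so v₂ = (A₁/A₂)v₁ = (43.1/20.5)·1.97 = 4.14 m/s.
The pipe is horizontal, so Bernoulli reduces to P₁ + ½ρv₁² = P₂ + ½ρv₂².
P₂ = P₁ − ½ρ(v₂² − v₁²) = 468000 − ½·806·(4.14² − 1.97²) = 468000 − 5350 = 463000 Pa.

P₂ = 463 kPa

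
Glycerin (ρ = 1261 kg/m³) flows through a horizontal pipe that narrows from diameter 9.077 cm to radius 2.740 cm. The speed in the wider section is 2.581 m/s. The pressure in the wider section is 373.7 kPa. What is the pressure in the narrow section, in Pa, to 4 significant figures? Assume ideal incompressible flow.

Continuity gives A₁v₁ = A₂v₂, so v₂ = (64.71 cm²)/(23.59 cm²) × 2.581 m/s = 7.081 m/s.
Along the horizontal streamline, P + ½ρv² is constant.
P₂ = P₁ − ½ρ(v₂² − v₁²) = 373700 − ½·1261·(7.081² − 2.581²) = 373700 − 27420 = 346300 Pa.

P₂ ≈ 346300 Pa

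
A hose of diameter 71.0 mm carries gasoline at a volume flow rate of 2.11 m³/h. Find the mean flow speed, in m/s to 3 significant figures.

v ≈ 0.148 m/s

Q = 2.11 m³/h = 0.000586 m³/s.
v = Q/A = 0.000586 / 0.00396 = 0.148 m/s.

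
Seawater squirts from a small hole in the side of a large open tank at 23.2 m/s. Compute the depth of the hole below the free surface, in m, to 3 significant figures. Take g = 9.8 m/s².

Torricelli: v = √(2gh), so h = v²/(2g).
h = 23.2²/(2·9.8) = 538/19.60 = 27.5 m.

27.5 m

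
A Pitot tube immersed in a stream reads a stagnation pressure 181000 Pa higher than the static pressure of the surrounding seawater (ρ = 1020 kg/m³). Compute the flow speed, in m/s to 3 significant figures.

v ≈ 18.8 m/s

Bernoulli between the free stream and the stagnation point: ½ρv² = P_stag − P_static.
v = √(2ΔP/ρ) = √(2·181000/1020) = 18.8 m/s.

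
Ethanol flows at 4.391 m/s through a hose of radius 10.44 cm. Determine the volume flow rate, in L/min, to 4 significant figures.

Q ≈ 9021 L/min

Q = A·v = 0.03424 m² × 4.391 m/s = 0.1504 m³/s.
Converting: 0.1504 m³/s × 60000 = 9021 L/min.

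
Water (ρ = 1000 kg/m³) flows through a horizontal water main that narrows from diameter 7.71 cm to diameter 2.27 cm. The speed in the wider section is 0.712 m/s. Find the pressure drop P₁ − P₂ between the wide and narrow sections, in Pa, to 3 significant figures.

33500 Pa

The volume flow rate is constant, so v₂ = (A₁/A₂)v₁ = (46.7/4.05)·0.712 = 8.21 m/s.
With no height change, Bernoulli's equation is P₁ + ½ρv₁² = P₂ + ½ρv₂².
P₁ − P₂ = ½·1000·(8.21² − 0.712²) = ½·1000·67.0 = 33500 Pa.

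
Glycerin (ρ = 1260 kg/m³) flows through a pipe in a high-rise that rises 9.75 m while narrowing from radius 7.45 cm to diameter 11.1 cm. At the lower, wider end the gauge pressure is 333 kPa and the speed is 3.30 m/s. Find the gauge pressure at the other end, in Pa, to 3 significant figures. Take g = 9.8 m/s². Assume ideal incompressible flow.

P₂ = 197000 Pa

Mass conservation (A₁v₁ = A₂v₂) gives v₂ = 3.30 × 174/96.8 = 5.95 m/s.
Energy conservation along the streamline gives P₂ = P₁ − ½ρ(v₂² − v₁²) − ρg(h₂ − h₁).
P₂ = 333000 + ½·1260·(3.30² − 5.95²) − 1260·9.8·(+9.75) = 333000 + (-15400) − (120000) = 197000 Pa.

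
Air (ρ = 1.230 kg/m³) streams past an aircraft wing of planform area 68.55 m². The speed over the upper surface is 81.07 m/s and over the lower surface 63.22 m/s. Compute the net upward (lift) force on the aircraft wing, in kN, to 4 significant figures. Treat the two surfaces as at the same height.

With equal heights on the two surfaces, Bernoulli gives P_lower − P_upper = ½ρ(v_upper² − v_lower²).
ΔP = ½·1.230·(81.07² − 63.22²) = 1584 Pa.
Lift = ΔP · A = 1584 × 68.55 = 108600 N.

F ≈ 108.6 kN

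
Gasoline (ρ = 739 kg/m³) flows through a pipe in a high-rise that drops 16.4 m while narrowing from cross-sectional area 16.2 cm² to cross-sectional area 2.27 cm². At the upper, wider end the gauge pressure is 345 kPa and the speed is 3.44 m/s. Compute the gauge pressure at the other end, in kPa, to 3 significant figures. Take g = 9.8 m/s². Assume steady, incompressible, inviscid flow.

By continuity, v₂ = v₁·A₁/A₂ = 3.44·(16.2/2.27) = 24.5 m/s.
Bernoulli: P₁ + ½ρv₁² + ρg h₁ = P₂ + ½ρv₂² + ρg h₂, so P₂ = P₁ + ½ρ(v₁² − v₂²) − ρg(h₂ − h₁).
P₂ = 345000 + ½·739·(3.44² − 24.5²) − 739·9.8·(−16.4) = 345000 + (-218000) − (-119000) = 245000 Pa.

P₂ ≈ 245 kPa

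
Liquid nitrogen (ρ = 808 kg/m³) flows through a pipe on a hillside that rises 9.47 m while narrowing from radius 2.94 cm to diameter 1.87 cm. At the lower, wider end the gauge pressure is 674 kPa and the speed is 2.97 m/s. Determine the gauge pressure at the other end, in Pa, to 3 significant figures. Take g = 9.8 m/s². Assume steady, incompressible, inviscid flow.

Continuity gives A₁v₁ = A₂v₂, so v₂ = (27.2 cm²)/(2.75 cm²) × 2.97 m/s = 29.4 m/s.
Applying Bernoulli between the two ends and solving for P₂: P₂ = P₁ + ½ρ(v₁² − v₂²) − ρgΔh.
P₂ = 674000 + ½·808·(2.97² − 29.4²) − 808·9.8·(+9.47) = 674000 + (-345000) − (75000) = 254000 Pa.

P₂ ≈ 254000 Pa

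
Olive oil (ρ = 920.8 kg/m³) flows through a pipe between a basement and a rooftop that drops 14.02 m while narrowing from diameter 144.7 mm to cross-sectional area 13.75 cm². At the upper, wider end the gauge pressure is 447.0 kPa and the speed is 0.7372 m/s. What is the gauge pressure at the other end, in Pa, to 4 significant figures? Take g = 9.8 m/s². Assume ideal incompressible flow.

538000 Pa

By continuity, v₂ = v₁·A₁/A₂ = 0.7372·(164.4/13.75) = 8.817 m/s.
Energy conservation along the streamline gives P₂ = P₁ − ½ρ(v₂² − v₁²) − ρg(h₂ − h₁).
P₂ = 447000 + ½·920.8·(0.7372² − 8.817²) − 920.8·9.8·(−14.02) = 447000 + (-35540) − (-126500) = 538000 Pa.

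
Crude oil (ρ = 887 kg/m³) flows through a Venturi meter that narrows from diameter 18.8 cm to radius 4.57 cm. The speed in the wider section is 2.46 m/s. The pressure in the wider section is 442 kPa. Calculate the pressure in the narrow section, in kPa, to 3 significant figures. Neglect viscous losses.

Mass conservation (A₁v₁ = A₂v₂) gives v₂ = 2.46 × 278/65.6 = 10.4 m/s.
Bernoulli (h₁ = h₂): P₁ − P₂ = ½ρ(v₂² − v₁²).
P₂ = P₁ − ½ρ(v₂² − v₁²) = 442000 − ½·887·(10.4² − 2.46²) = 442000 − 45400 = 397000 Pa.

P₂ ≈ 397 kPa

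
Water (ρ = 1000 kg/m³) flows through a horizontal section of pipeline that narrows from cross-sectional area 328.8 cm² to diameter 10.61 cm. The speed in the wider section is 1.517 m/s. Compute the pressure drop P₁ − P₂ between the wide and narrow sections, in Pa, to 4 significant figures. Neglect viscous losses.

By continuity, v₂ = v₁·A₁/A₂ = 1.517·(328.8/88.41) = 5.642 m/s.
Bernoulli (h₁ = h₂): P₁ − P₂ = ½ρ(v₂² − v₁²).
P₁ − P₂ = ½·1000·(5.642² − 1.517²) = ½·1000·29.53 = 14760 Pa.

14760 Pa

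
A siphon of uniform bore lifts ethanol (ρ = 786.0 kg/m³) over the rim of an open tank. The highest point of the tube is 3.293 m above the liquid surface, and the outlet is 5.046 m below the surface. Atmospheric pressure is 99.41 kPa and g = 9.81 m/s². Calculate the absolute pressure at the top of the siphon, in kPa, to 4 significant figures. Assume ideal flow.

The outlet speed comes from Torricelli: v = √(2g·5.046) = 9.950 m/s.
With constant cross-section the crest speed equals v; applying Bernoulli from the surface up to the crest, P_top = P_atm − ½ρv² − ρg·h_top.
P_top = 99410 − ½·786.0·9.950² − 786.0·9.81·3.293 = 35110 Pa.

P_top ≈ 35.11 kPa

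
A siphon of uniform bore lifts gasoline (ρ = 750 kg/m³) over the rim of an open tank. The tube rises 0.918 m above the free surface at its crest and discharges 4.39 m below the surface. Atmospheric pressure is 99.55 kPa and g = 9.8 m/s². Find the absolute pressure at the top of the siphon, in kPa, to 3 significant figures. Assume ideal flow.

P_top = 60.5 kPa

From the surface to the outlet (both open to atmosphere, surface at rest): v = √(2g·h_out) = √(2·9.8·4.39) = 9.28 m/s.
Continuity keeps v the same throughout the tube; from surface to crest, P_atm + 0 = P_top + ½ρv² + ρg·h_top.
P_top = 99550 − ½·750·9.28² − 750·9.8·0.918 = 60500 Pa.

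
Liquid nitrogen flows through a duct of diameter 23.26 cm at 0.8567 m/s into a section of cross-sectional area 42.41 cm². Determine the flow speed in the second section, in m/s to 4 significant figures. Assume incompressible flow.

By continuity, v₂ = v₁·A₁/A₂ = 0.8567·(424.9/42.41) = 8.584 m/s.

v₂ ≈ 8.584 m/s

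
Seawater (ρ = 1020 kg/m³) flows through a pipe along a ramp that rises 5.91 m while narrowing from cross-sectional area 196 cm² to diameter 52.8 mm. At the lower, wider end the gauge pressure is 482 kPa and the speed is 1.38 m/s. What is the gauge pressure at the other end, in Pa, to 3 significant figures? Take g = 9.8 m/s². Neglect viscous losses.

The volume flow rate is constant, so v₂ = (A₁/A₂)v₁ = (196/21.9)·1.38 = 12.4 m/s.
Bernoulli: P₁ + ½ρv₁² + ρg h₁ = P₂ + ½ρv₂² + ρg h₂, so P₂ = P₁ + ½ρ(v₁² − v₂²) − ρg(h₂ − h₁).
P₂ = 482000 + ½·1020·(1.38² − 12.4²) − 1020·9.8·(+5.91) = 482000 + (-76900) − (59100) = 346000 Pa.

P₂ ≈ 346000 Pa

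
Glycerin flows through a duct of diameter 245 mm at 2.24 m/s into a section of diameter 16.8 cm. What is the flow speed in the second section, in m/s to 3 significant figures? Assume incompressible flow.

v₂ ≈ 4.76 m/s

By continuity, v₂ = v₁·A₁/A₂ = 2.24·(471/222) = 4.76 m/s.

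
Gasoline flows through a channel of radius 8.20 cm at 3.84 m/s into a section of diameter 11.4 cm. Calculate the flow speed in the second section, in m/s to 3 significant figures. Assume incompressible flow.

The volume flow rate is constant, so v₂ = (A₁/A₂)v₁ = (211/102)·3.84 = 7.95 m/s.

v₂ ≈ 7.95 m/s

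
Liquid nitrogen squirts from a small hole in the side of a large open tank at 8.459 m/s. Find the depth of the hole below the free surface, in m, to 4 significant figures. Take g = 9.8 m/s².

h ≈ 3.651 m

For a small hole in a large open tank, ½v² = gh, giving h = v²/(2g).
h = 8.459²/(2·9.8) = 71.55/19.60 = 3.651 m.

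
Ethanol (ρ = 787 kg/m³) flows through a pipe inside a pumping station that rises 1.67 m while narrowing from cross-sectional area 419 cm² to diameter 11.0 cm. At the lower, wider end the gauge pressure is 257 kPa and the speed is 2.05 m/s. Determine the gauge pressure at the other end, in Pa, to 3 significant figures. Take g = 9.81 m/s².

P₂ ≈ 214000 Pa

The volume flow rate is constant, so v₂ = (A₁/A₂)v₁ = (419/95.0)·2.05 = 9.04 m/s.
Bernoulli: P₁ + ½ρv₁² + ρg h₁ = P₂ + ½ρv₂² + ρg h₂, so P₂ = P₁ + ½ρ(v₁² − v₂²) − ρg(h₂ − h₁).
P₂ = 257000 + ½·787·(2.05² − 9.04²) − 787·9.81·(+1.67) = 257000 + (-30500) − (12900) = 214000 Pa.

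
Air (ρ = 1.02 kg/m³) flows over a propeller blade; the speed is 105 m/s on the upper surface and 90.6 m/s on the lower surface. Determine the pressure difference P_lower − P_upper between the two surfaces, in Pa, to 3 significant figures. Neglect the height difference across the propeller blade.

1440 Pa

With negligible Δh, P + ½ρv² is constant, so P_low − P_up = ½ρ(v_up² − v_low²).
ΔP = ½·1.02·(105² − 90.6²) = 1440 Pa.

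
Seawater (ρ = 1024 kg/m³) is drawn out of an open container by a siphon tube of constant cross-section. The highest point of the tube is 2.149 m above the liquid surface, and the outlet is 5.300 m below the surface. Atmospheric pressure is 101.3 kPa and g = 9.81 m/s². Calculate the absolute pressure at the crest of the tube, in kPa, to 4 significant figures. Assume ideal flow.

26.47 kPa

Bernoulli surface→outlet gives ½v² = g·h_out, so v = √(2·9.81·5.300) = 10.20 m/s.
Continuity keeps v the same throughout the tube; from surface to crest, P_atm + 0 = P_top + ½ρv² + ρg·h_top.
P_top = 101300 − ½·1024·10.20² − 1024·9.81·2.149 = 26470 Pa.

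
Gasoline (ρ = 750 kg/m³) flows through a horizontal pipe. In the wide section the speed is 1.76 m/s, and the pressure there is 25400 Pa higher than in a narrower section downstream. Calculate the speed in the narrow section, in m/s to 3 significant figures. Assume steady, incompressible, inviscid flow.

Along the level pipe P + ½ρv² is conserved, hence v₂² = v₁² + 2(P₁ − P₂)/ρ.
v₂ = √(1.76² + 2·25400/750) = √(3.10 + 67.7) = 8.42 m/s.

v₂ = 8.42 m/s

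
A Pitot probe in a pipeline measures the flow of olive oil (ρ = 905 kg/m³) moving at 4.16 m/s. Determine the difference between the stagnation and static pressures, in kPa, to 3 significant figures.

Bernoulli between the free stream and the stagnation point: ½ρv² = P_stag − P_static.
ΔP = ½·905·4.16² = 7830 Pa.

ΔP ≈ 7.83 kPa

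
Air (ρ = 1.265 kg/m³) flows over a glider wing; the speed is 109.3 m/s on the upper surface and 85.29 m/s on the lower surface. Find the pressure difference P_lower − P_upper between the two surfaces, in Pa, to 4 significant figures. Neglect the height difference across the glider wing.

The pressure is lower where the speed is higher: ΔP = ½ρ(v_up² − v_low²).
ΔP = ½·1.265·(109.3² − 85.29²) = 2955 Pa.

ΔP ≈ 2955 Pa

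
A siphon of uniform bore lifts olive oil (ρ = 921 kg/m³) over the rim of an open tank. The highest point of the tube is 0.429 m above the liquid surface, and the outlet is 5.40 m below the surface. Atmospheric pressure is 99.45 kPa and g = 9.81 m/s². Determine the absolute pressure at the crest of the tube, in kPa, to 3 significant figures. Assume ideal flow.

46.8 kPa

Bernoulli surface→outlet gives ½v² = g·h_out, so v = √(2·9.81·5.40) = 10.3 m/s.
Continuity keeps v the same throughout the tube; from surface to crest, P_atm + 0 = P_top + ½ρv² + ρg·h_top.
P_top = 99450 − ½·921·10.3² − 921·9.81·0.429 = 46800 Pa.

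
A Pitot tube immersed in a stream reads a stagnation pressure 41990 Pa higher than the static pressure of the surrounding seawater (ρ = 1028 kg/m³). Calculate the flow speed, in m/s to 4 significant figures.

The dynamic pressure equals the rise in static pressure at the stagnation point: ΔP = ½ρv².
v = √(2ΔP/ρ) = √(2·41990/1028) = 9.038 m/s.

v = 9.038 m/s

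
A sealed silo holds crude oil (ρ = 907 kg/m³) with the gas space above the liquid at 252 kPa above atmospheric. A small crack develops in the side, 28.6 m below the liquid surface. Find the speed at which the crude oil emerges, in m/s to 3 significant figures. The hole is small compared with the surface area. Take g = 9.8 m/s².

Take point 1 at the surface (v₁ ≈ 0) and point 2 at the hole (at atmospheric pressure). Bernoulli: P₁ + ρg h = P_atm + ½ρv₂².
With P₁ − P_atm = 252000 Pa, v₂ = √(2gh + 2ΔP/ρ) = √(2·9.8·28.6 + 2·252000/907) = 33.4 m/s.

v ≈ 33.4 m/s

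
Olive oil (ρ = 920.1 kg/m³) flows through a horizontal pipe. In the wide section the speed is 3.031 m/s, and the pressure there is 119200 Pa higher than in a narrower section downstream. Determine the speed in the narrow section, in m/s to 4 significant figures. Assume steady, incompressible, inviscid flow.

16.38 m/s

Horizontal Bernoulli: P₁ + ½ρv₁² = P₂ + ½ρv₂², so v₂² = v₁² + 2(P₁ − P₂)/ρ.
v₂ = √(3.031² + 2·119200/920.1) = √(9.187 + 259.1) = 16.38 m/s.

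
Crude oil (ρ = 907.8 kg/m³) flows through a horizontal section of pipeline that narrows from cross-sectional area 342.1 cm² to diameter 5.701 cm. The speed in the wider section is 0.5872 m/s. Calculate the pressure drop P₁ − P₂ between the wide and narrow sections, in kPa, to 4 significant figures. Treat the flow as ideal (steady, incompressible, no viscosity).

By continuity, v₂ = v₁·A₁/A₂ = 0.5872·(342.1/25.53) = 7.870 m/s.
The pipe is horizontal, so Bernoulli reduces to P₁ + ½ρv₁² = P₂ + ½ρv₂².
P₁ − P₂ = ½·907.8·(7.870² − 0.5872²) = ½·907.8·61.58 = 27950 Pa.

27.95 kPa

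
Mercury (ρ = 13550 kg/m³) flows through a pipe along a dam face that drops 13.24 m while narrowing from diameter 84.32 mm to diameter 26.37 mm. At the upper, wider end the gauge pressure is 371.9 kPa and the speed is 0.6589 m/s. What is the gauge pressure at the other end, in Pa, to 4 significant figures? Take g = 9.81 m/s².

P₂ = 1827000 Pa

The volume flow rate is constant, so v₂ = (A₁/A₂)v₁ = (55.84/5.461)·0.6589 = 6.737 m/s.
Applying Bernoulli between the two ends and solving for P₂: P₂ = P₁ + ½ρ(v₁² − v₂²) − ρgΔh.
P₂ = 371900 + ½·13550·(0.6589² − 6.737²) − 13550·9.81·(−13.24) = 371900 + (-304500) − (-1760000) = 1827000 Pa.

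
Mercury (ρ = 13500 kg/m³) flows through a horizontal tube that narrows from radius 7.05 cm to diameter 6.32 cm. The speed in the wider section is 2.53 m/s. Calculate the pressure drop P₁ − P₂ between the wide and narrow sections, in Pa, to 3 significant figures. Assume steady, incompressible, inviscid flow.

By continuity, v₂ = v₁·A₁/A₂ = 2.53·(156/31.4) = 12.6 m/s.
With no height change, Bernoulli's equation is P₁ + ½ρv₁² = P₂ + ½ρv₂².
P₁ − P₂ = ½·13500·(12.6² − 2.53²) = ½·13500·152 = 1030000 Pa.

ΔP = 1030000 Pa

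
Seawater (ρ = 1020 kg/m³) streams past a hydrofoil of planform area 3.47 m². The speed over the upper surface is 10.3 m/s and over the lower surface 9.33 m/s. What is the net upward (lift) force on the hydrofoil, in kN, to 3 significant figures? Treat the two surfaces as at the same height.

F = 33.7 kN

The faster flow above has the lower pressure; Bernoulli (same height) gives ΔP = ½ρ(v_up² − v_low²).
ΔP = ½·1020·(10.3² − 9.33²) = 9710 Pa.
Lift = ΔP · A = 9710 × 3.47 = 33700 N.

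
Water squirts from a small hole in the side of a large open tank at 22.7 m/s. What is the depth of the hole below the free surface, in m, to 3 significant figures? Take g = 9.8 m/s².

Torricelli: v = √(2gh), so h = v²/(2g).
h = 22.7²/(2·9.8) = 515/19.60 = 26.3 m.

h ≈ 26.3 m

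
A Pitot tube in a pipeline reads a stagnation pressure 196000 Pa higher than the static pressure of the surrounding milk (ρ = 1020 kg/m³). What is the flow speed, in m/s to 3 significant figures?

The dynamic pressure equals the rise in static pressure at the stagnation point: ΔP = ½ρv².
v = √(2ΔP/ρ) = √(2·196000/1020) = 19.6 m/s.

19.6 m/s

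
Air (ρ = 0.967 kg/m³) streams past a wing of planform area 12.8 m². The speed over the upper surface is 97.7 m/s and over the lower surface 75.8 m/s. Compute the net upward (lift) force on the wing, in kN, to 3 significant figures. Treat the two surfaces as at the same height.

F ≈ 23.5 kN

The faster flow above has the lower pressure; Bernoulli (same height) gives ΔP = ½ρ(v_up² − v_low²).
ΔP = ½·0.967·(97.7² − 75.8²) = 1840 Pa.
Lift = ΔP · A = 1840 × 12.8 = 23500 N.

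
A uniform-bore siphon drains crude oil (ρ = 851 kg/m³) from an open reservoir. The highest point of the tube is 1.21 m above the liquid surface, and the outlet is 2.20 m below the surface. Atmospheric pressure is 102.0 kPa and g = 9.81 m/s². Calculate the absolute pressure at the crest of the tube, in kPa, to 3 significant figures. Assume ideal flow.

Bernoulli surface→outlet gives ½v² = g·h_out, so v = √(2·9.81·2.20) = 6.57 m/s.
With constant cross-section the crest speed equals v; applying Bernoulli from the surface up to the crest, P_top = P_atm − ½ρv² − ρg·h_top.
P_top = 102000 − ½·851·6.57² − 851·9.81·1.21 = 73500 Pa.

P_top = 73.5 kPa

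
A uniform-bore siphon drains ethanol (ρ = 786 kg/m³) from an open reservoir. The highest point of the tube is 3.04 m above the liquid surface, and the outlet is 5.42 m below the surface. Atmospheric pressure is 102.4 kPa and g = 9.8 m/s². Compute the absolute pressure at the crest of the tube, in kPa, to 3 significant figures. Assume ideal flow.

The outlet speed comes from Torricelli: v = √(2g·5.42) = 10.3 m/s.
Continuity keeps v the same throughout the tube; from surface to crest, P_atm + 0 = P_top + ½ρv² + ρg·h_top.
P_top = 102400 − ½·786·10.3² − 786·9.8·3.04 = 37200 Pa.

P_top ≈ 37.2 kPa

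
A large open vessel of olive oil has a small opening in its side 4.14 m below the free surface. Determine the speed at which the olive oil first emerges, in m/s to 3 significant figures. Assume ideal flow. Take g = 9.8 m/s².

9.01 m/s

The surface is effectively still and both ends are open, so ½v² = gh and v = √(2·9.8·4.14) = 9.01 m/s.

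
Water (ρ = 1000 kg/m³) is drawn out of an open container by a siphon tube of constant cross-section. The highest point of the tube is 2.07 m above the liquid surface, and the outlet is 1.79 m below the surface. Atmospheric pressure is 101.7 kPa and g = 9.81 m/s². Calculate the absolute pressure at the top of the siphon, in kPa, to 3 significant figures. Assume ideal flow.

The outlet speed comes from Torricelli: v = √(2g·1.79) = 5.93 m/s.
With constant cross-section the crest speed equals v; applying Bernoulli from the surface up to the crest, P_top = P_atm − ½ρv² − ρg·h_top.
P_top = 101700 − ½·1000·5.93² − 1000·9.81·2.07 = 63800 Pa.

P_top ≈ 63.8 kPa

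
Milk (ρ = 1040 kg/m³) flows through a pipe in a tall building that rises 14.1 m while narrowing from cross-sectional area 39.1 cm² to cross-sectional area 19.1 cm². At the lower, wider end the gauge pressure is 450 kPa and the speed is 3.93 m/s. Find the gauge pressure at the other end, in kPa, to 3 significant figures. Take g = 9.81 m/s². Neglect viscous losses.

P₂ = 281 kPa

By continuity, v₂ = v₁·A₁/A₂ = 3.93·(39.1/19.1) = 8.05 m/s.
Applying Bernoulli between the two ends and solving for P₂: P₂ = P₁ + ½ρ(v₁² − v₂²) − ρgΔh.
P₂ = 450000 + ½·1040·(3.93² − 8.05²) − 1040·9.81·(+14.1) = 450000 + (-25600) − (144000) = 281000 Pa.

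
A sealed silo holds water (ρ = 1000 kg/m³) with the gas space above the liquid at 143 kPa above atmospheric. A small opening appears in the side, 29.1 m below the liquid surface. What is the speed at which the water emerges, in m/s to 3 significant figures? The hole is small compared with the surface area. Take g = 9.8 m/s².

v ≈ 29.3 m/s

Take point 1 at the surface (v₁ ≈ 0) and point 2 at the hole (at atmospheric pressure). Bernoulli: P₁ + ρg h = P_atm + ½ρv₂².
With P₁ − P_atm = 143000 Pa, v₂ = √(2gh + 2ΔP/ρ) = √(2·9.8·29.1 + 2·143000/1000) = 29.3 m/s.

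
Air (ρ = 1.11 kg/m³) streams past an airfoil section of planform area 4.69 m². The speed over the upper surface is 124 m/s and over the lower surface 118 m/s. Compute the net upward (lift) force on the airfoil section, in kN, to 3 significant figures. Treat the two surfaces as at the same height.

F ≈ 3.78 kN

From P + ½ρv² = const at equal height, P_low − P_up = ½ρ(v_up² − v_low²).
ΔP = ½·1.11·(124² − 118²) = 806 Pa.
Lift = ΔP · A = 806 × 4.69 = 3780 N.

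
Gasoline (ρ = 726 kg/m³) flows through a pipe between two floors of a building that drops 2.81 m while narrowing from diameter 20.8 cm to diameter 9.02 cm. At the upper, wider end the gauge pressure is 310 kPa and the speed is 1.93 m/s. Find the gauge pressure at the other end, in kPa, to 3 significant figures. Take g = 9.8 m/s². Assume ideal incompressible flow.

293 kPa

By continuity, v₂ = v₁·A₁/A₂ = 1.93·(340/63.9) = 10.3 m/s.
Energy conservation along the streamline gives P₂ = P₁ − ½ρ(v₂² − v₁²) − ρg(h₂ − h₁).
P₂ = 310000 + ½·726·(1.93² − 10.3²) − 726·9.8·(−2.81) = 310000 + (-36900) − (-20000) = 293000 Pa.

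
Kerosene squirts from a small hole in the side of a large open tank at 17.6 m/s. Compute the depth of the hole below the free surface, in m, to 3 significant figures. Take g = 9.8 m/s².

15.8 m

For a small hole in a large open tank, ½v² = gh, giving h = v²/(2g).
h = 17.6²/(2·9.8) = 310/19.60 = 15.8 m.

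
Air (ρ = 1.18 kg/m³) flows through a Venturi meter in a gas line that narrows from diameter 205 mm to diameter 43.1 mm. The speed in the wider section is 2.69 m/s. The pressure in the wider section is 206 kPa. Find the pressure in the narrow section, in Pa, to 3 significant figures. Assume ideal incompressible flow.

Continuity gives A₁v₁ = A₂v₂, so v₂ = (330 cm²)/(14.6 cm²) × 2.69 m/s = 60.9 m/s.
Bernoulli (h₁ = h₂): P₁ − P₂ = ½ρ(v₂² − v₁²).
P₂ = P₁ − ½ρ(v₂² − v₁²) = 206000 − ½·1.18·(60.9² − 2.69²) = 206000 − 2180 = 204000 Pa.

P₂ = 204000 Pa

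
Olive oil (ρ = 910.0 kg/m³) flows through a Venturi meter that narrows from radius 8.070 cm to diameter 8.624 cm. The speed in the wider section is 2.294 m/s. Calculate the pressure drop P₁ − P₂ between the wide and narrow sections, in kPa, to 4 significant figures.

ΔP ≈ 26.98 kPa

Mass conservation (A₁v₁ = A₂v₂) gives v₂ = 2.294 × 204.6/58.41 = 8.035 m/s.
Along the horizontal streamline, P + ½ρv² is constant.
P₁ − P₂ = ½·910.0·(8.035² − 2.294²) = ½·910.0·59.30 = 26980 Pa.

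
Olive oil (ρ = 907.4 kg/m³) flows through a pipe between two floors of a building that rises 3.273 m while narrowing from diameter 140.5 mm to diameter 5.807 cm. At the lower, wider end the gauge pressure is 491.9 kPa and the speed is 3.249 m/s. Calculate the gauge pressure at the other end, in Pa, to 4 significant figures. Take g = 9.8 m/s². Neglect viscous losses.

The volume flow rate is constant, so v₂ = (A₁/A₂)v₁ = (155.0/26.48)·3.249 = 19.02 m/s.
Applying Bernoulli between the two ends and solving for P₂: P₂ = P₁ + ½ρ(v₁² − v₂²) − ρgΔh.
P₂ = 491900 + ½·907.4·(3.249² − 19.02²) − 907.4·9.8·(+3.273) = 491900 + (-159300) − (29110) = 303500 Pa.

P₂ ≈ 303500 Pa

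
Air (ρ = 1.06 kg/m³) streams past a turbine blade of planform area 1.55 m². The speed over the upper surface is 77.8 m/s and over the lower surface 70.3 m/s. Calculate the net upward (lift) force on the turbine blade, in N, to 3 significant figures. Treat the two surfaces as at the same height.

From P + ½ρv² = const at equal height, P_low − P_up = ½ρ(v_up² − v_low²).
ΔP = ½·1.06·(77.8² − 70.3²) = 589 Pa.
Lift = ΔP · A = 589 × 1.55 = 912 N.

912 N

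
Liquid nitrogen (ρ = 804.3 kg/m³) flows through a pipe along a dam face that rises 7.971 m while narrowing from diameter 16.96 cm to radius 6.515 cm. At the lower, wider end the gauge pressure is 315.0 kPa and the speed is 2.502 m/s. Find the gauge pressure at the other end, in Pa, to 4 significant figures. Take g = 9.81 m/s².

247400 Pa

Continuity gives A₁v₁ = A₂v₂, so v₂ = (225.9 cm²)/(133.3 cm²) × 2.502 m/s = 4.239 m/s.
Energy conservation along the streamline gives P₂ = P₁ − ½ρ(v₂² − v₁²) − ρg(h₂ − h₁).
P₂ = 315000 + ½·804.3·(2.502² − 4.239²) − 804.3·9.81·(+7.971) = 315000 + (-4708) − (62890) = 247400 Pa.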